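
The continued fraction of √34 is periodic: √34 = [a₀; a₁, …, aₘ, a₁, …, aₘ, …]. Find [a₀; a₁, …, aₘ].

a₀ = ⌊√34⌋ = 5.

[5; 1, 4, 1, 10]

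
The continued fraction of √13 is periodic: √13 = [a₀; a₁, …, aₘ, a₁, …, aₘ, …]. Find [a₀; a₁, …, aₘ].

[3; 1, 1, 1, 1, 6]

a₀ = ⌊√13⌋ = 3.
With m₀=0, d₀=1 and mₖ₊₁ = dₖaₖ − mₖ, dₖ₊₁ = (n − mₖ₊₁²)/dₖ, aₖ₊₁ = ⌊(a₀+mₖ₊₁)/dₖ₊₁⌋:
  k=1: m=3, d=4, a=1
  k=2: m=1, d=3, a=1
  k=3: m=2, d=3, a=1
  k=4: m=1, d=4, a=1
  k=5: m=3, d=1, a=6
d=1 and a=2a₀=6 at k=5, so the next step gives (m, d) = (3, 4) again — its k=1 value — and the period has length 5.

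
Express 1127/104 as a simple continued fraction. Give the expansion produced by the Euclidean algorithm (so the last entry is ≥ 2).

1127 = 10×104 + 87
104 = 1×87 + 17
87 = 5×17 + 2
17 = 8×2 + 1
2 = 2×1 + 0  (stop)
So 1127/104 = [10; 1, 5, 8, 2].

[10; 1, 5, 8, 2]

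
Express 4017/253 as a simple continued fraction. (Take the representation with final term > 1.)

4017 = 15*253 + 222
253 = 1*222 + 31
222 = 7*31 + 5
31 = 6*5 + 1
5 = 5*1 + 0  (stop)
So 4017/253 = [15; 1, 7, 6, 5].

[15; 1, 7, 6, 5]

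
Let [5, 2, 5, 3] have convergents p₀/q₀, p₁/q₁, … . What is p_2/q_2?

60/11

Using pₖ = aₖpₖ₋₁ + pₖ₋₂, qₖ = aₖqₖ₋₁ + qₖ₋₂ (with p₋₁=1, p₋₂=0, q₋₁=0, q₋₂=1):
  k=0: a=5, p=5, q=1
  k=1: a=2, p=11, q=2
  k=2: a=5, p=60, q=11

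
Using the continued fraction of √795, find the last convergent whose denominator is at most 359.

6626/235

√795 = [28; 5, 9, 5, 56, …] (period length 4).
Convergents:
  p_0/q_0 = 28/1
  p_1/q_1 = 141/5
  p_2/q_2 = 1297/46
  p_3/q_3 = 6626/235
  p_4/q_4 = 372353/13206
q_3 = 235 ≤ 359 < 13206 = q_4, so the answer is 6626/235.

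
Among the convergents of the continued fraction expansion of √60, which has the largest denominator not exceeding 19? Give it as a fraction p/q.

√60 = [7; 1, 2, 1, 14, …] (period length 4).
Convergents:
  p_0/q_0 = 7/1
  p_1/q_1 = 8/1
  p_2/q_2 = 23/3
  p_3/q_3 = 31/4
  p_4/q_4 = 457/59
q_3 = 4 ≤ 19 < 59 = q_4, so the answer is 31/4.

31/4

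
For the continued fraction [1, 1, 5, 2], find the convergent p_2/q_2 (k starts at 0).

Using pₖ = aₖpₖ₋₁ + pₖ₋₂, qₖ = aₖqₖ₋₁ + qₖ₋₂ (with p₋₁=1, p₋₂=0, q₋₁=0, q₋₂=1):
  k=0: a=1, p=1, q=1
  k=1: a=1, p=2, q=1
  k=2: a=5, p=11, q=6

11/6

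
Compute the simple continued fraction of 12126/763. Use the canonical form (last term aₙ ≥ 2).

[15; 1, 8, 3, 3, 1, 1, 3]

12126 = 15*763 + 681
763 = 1*681 + 82
681 = 8*82 + 25
82 = 3*25 + 7
25 = 3*7 + 4
7 = 1*4 + 3
4 = 1*3 + 1
3 = 3*1 + 0  (stop)
So 12126/763 = [15; 1, 8, 3, 3, 1, 1, 3].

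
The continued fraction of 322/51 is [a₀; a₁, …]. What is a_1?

3

322 = 6·51 + 16   →  a_0 = 6
51 = 3·16 + 3   →  a_1 = 3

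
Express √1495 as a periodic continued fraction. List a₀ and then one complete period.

[38; 1, 1, 1, 76]

a₀ = ⌊√1495⌋ = 38.
With m₀=0, d₀=1 and mₖ₊₁ = dₖaₖ − mₖ, dₖ₊₁ = (n − mₖ₊₁²)/dₖ, aₖ₊₁ = ⌊(a₀+mₖ₊₁)/dₖ₊₁⌋:
  k=1: m=38, d=51, a=1
  k=2: m=13, d=26, a=1
  k=3: m=13, d=51, a=1
  k=4: m=38, d=1, a=76
d=1 and a=2a₀=76 at k=4, so the next step gives (m, d) = (38, 51) again — its k=1 value — and the period has length 4.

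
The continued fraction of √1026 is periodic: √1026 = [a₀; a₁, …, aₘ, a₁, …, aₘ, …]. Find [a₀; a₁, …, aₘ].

[32; 32, 64]

a₀ = ⌊√1026⌋ = 32.
With m₀=0, d₀=1 and mₖ₊₁ = dₖaₖ − mₖ, dₖ₊₁ = (n − mₖ₊₁²)/dₖ, aₖ₊₁ = ⌊(a₀+mₖ₊₁)/dₖ₊₁⌋:
  k=1: m=32, d=2, a=32
  k=2: m=32, d=1, a=64
d=1 and a=2a₀=64 at k=2, so the next step gives (m, d) = (32, 2) again — its k=1 value — and the period has length 2.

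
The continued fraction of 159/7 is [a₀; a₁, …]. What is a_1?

159 = 22·7 + 5   →  a_0 = 22
7 = 1·5 + 2   →  a_1 = 1

1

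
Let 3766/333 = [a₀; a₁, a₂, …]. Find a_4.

3766 = 11·333 + 103   →  a_0 = 11
333 = 3·103 + 24   →  a_1 = 3
103 = 4·24 + 7   →  a_2 = 4
24 = 3·7 + 3   →  a_3 = 3
7 = 2·3 + 1   →  a_4 = 2

2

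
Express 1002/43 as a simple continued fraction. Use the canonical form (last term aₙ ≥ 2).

[23; 3, 3, 4]

1002 = 23·43 + 13
43 = 3·13 + 4
13 = 3·4 + 1
4 = 4·1 + 0  (stop)
So 1002/43 = [23; 3, 3, 4].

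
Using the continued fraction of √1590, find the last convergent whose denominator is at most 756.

√1590 = [39; 1, 6, 1, 78, …] (period length 4).
Convergents:
  p_0/q_0 = 39/1
  p_1/q_1 = 40/1
  p_2/q_2 = 279/7
  p_3/q_3 = 319/8
  p_4/q_4 = 25161/631
  p_5/q_5 = 25480/639
  p_6/q_6 = 178041/4465
q_5 = 639 ≤ 756 < 4465 = q_6, so the answer is 25480/639.

25480/639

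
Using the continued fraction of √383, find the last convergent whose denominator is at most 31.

√383 = [19; 1, 1, 3, 19, 3, 1, 1, 38, …] (period length 8).
Convergents:
  p_0/q_0 = 19/1
  p_1/q_1 = 20/1
  p_2/q_2 = 39/2
  p_3/q_3 = 137/7
  p_4/q_4 = 2642/135
q_3 = 7 ≤ 31 < 135 = q_4, so the answer is 137/7.

137/7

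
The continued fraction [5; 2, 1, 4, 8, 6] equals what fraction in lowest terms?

Fold from the inside: start with 6/1.
  8 + 1/6 = 49/6
  4 + 6/49 = 202/49
  1 + 49/202 = 251/202
  2 + 202/251 = 704/251
  5 + 251/704 = 3771/704

3771/704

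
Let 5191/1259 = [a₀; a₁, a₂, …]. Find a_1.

5191 = 4·1259 + 155   →  a_0 = 4
1259 = 8·155 + 19   →  a_1 = 8

8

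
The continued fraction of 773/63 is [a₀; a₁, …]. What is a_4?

773 = 12·63 + 17   →  a_0 = 12
63 = 3·17 + 12   →  a_1 = 3
17 = 1·12 + 5   →  a_2 = 1
12 = 2·5 + 2   →  a_3 = 2
5 = 2·2 + 1   →  a_4 = 2

2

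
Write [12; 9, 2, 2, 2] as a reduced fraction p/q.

1368/113

Using pₖ = aₖpₖ₋₁ + pₖ₋₂ and qₖ = aₖqₖ₋₁ + qₖ₋₂:
  k=0: a=12, p=12, q=1
  k=1: a=9, p=109, q=9
  k=2: a=2, p=230, q=19
  k=3: a=2, p=569, q=47
  k=4: a=2, p=1368, q=113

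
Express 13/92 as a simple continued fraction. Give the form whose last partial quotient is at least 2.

13 = 0·92 + 13
92 = 7·13 + 1
13 = 13·1 + 0  (stop)
So 13/92 = [0; 7, 13].

[0; 7, 13]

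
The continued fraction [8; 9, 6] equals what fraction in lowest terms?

Using pₖ = aₖpₖ₋₁ + pₖ₋₂ and qₖ = aₖqₖ₋₁ + qₖ₋₂:
  k=0: a=8, p=8, q=1
  k=1: a=9, p=73, q=9
  k=2: a=6, p=446, q=55

446/55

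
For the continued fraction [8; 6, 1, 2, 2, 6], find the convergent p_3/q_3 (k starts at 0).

163/20

Using pₖ = aₖpₖ₋₁ + pₖ₋₂, qₖ = aₖqₖ₋₁ + qₖ₋₂ (with p₋₁=1, p₋₂=0, q₋₁=0, q₋₂=1):
  k=0: a=8, p=8, q=1
  k=1: a=6, p=49, q=6
  k=2: a=1, p=57, q=7
  k=3: a=2, p=163, q=20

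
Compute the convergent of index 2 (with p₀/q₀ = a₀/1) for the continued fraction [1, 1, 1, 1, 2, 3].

3/2

Using pₖ = aₖpₖ₋₁ + pₖ₋₂, qₖ = aₖqₖ₋₁ + qₖ₋₂ (with p₋₁=1, p₋₂=0, q₋₁=0, q₋₂=1):
  k=0: a=1, p=1, q=1
  k=1: a=1, p=2, q=1
  k=2: a=1, p=3, q=2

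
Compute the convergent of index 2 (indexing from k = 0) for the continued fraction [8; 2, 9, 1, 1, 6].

161/19

Using pₖ = aₖpₖ₋₁ + pₖ₋₂, qₖ = aₖqₖ₋₁ + qₖ₋₂ (with p₋₁=1, p₋₂=0, q₋₁=0, q₋₂=1):
  k=0: a=8, p=8, q=1
  k=1: a=2, p=17, q=2
  k=2: a=9, p=161, q=19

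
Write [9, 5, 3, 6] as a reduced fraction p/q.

Using pₖ = aₖpₖ₋₁ + pₖ₋₂ and qₖ = aₖqₖ₋₁ + qₖ₋₂:
  k=0: a=9, p=9, q=1
  k=1: a=5, p=46, q=5
  k=2: a=3, p=147, q=16
  k=3: a=6, p=928, q=101

928/101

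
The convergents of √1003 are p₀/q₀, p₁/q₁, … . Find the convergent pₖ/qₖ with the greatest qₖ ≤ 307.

√1003 = [31; 1, 2, 31, 2, 1, 62, …] (period length 6).
Convergents:
  p_0/q_0 = 31/1
  p_1/q_1 = 32/1
  p_2/q_2 = 95/3
  p_3/q_3 = 2977/94
  p_4/q_4 = 6049/191
  p_5/q_5 = 9026/285
  p_6/q_6 = 565661/17861
q_5 = 285 ≤ 307 < 17861 = q_6, so the answer is 9026/285.

9026/285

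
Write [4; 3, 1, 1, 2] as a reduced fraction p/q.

77/18

Fold from the inside: start with 2/1.
  1 + 1/2 = 3/2
  1 + 2/3 = 5/3
  3 + 3/5 = 18/5
  4 + 5/18 = 77/18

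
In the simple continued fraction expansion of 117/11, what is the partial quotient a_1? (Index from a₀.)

1

117 = 10·11 + 7   →  a_0 = 10
11 = 1·7 + 4   →  a_1 = 1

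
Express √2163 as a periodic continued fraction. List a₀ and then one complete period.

[46; 1, 1, 30, 1, 1, 92]

a₀ = ⌊√2163⌋ = 46.
With m₀=0, d₀=1 and mₖ₊₁ = dₖaₖ − mₖ, dₖ₊₁ = (n − mₖ₊₁²)/dₖ, aₖ₊₁ = ⌊(a₀+mₖ₊₁)/dₖ₊₁⌋:
  k=1: m=46, d=47, a=1
  k=2: m=1, d=46, a=1
  k=3: m=45, d=3, a=30
  k=4: m=45, d=46, a=1
  k=5: m=1, d=47, a=1
  k=6: m=46, d=1, a=92
d=1 and a=2a₀=92 at k=6, so the next step gives (m, d) = (46, 47) again — its k=1 value — and the period has length 6.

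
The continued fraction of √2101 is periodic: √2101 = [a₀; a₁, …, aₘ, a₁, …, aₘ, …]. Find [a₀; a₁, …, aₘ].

a₀ = ⌊√2101⌋ = 45.

[45; 1, 5, 8, 5, 1, 90]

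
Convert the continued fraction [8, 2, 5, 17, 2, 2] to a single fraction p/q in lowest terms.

Using pₖ = aₖpₖ₋₁ + pₖ₋₂ and qₖ = aₖqₖ₋₁ + qₖ₋₂:
  k=0: a=8, p=8, q=1
  k=1: a=2, p=17, q=2
  k=2: a=5, p=93, q=11
  k=3: a=17, p=1598, q=189
  k=4: a=2, p=3289, q=389
  k=5: a=2, p=8176, q=967

8176/967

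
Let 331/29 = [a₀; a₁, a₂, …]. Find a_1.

331 = 11·29 + 12   →  a_0 = 11
29 = 2·12 + 5   →  a_1 = 2

2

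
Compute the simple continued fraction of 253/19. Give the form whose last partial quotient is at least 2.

[13; 3, 6]

253 = 13*19 + 6
19 = 3*6 + 1
6 = 6*1 + 0  (stop)
So 253/19 = [13; 3, 6].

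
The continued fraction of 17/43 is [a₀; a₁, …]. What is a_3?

1

17 = 0·43 + 17   →  a_0 = 0
43 = 2·17 + 9   →  a_1 = 2
17 = 1·9 + 8   →  a_2 = 1
9 = 1·8 + 1   →  a_3 = 1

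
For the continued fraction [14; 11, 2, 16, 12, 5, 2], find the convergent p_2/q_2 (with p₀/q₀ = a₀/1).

Using pₖ = aₖpₖ₋₁ + pₖ₋₂, qₖ = aₖqₖ₋₁ + qₖ₋₂ (with p₋₁=1, p₋₂=0, q₋₁=0, q₋₂=1):
  k=0: a=14, p=14, q=1
  k=1: a=11, p=155, q=11
  k=2: a=2, p=324, q=23

324/23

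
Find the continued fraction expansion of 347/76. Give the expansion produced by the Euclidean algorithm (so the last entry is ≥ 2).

[4; 1, 1, 3, 3, 3]

347 = 4×76 + 43
76 = 1×43 + 33
43 = 1×33 + 10
33 = 3×10 + 3
10 = 3×3 + 1
3 = 3×1 + 0  (stop)
So 347/76 = [4; 1, 1, 3, 3, 3].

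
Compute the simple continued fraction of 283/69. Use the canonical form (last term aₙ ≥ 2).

283 = 4*69 + 7
69 = 9*7 + 6
7 = 1*6 + 1
6 = 6*1 + 0  (stop)
So 283/69 = [4; 9, 1, 6].

[4; 9, 1, 6]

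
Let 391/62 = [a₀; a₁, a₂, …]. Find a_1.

391 = 6·62 + 19   →  a_0 = 6
62 = 3·19 + 5   →  a_1 = 3

3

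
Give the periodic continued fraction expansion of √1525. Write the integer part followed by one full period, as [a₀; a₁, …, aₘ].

a₀ = ⌊√1525⌋ = 39.
With m₀=0, d₀=1 and mₖ₊₁ = dₖaₖ − mₖ, dₖ₊₁ = (n − mₖ₊₁²)/dₖ, aₖ₊₁ = ⌊(a₀+mₖ₊₁)/dₖ₊₁⌋:
  k=1: m=39, d=4, a=19
  k=2: m=37, d=39, a=1
  k=3: m=2, d=39, a=1
  k=4: m=37, d=4, a=19
  k=5: m=39, d=1, a=78
d=1 and a=2a₀=78 at k=5, so the next step gives (m, d) = (39, 4) again — its k=1 value — and the period has length 5.

[39; 19, 1, 1, 19, 78]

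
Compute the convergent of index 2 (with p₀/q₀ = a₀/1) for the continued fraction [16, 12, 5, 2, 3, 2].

981/61

Using pₖ = aₖpₖ₋₁ + pₖ₋₂, qₖ = aₖqₖ₋₁ + qₖ₋₂ (with p₋₁=1, p₋₂=0, q₋₁=0, q₋₂=1):
  k=0: a=16, p=16, q=1
  k=1: a=12, p=193, q=12
  k=2: a=5, p=981, q=61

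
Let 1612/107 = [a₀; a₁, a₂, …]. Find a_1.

1612 = 15·107 + 7   →  a_0 = 15
107 = 15·7 + 2   →  a_1 = 15

15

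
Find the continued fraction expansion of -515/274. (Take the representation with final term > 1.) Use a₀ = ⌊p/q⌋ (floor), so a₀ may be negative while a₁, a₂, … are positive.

[-2; 8, 3, 3, 3]

-515 = -2*274 + 33
274 = 8*33 + 10
33 = 3*10 + 3
10 = 3*3 + 1
3 = 3*1 + 0  (stop)
So -515/274 = [-2; 8, 3, 3, 3].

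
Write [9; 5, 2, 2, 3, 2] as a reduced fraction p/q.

1938/211

Fold from the inside: start with 2/1.
  3 + 1/2 = 7/2
  2 + 2/7 = 16/7
  2 + 7/16 = 39/16
  5 + 16/39 = 211/39
  9 + 39/211 = 1938/211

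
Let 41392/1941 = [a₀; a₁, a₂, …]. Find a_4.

1

41392 = 21·1941 + 631   →  a_0 = 21
1941 = 3·631 + 48   →  a_1 = 3
631 = 13·48 + 7   →  a_2 = 13
48 = 6·7 + 6   →  a_3 = 6
7 = 1·6 + 1   →  a_4 = 1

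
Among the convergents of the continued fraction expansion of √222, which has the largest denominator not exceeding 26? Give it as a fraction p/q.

149/10

√222 = [14; 1, 8, 1, 28, …] (period length 4).
Convergents:
  p_0/q_0 = 14/1
  p_1/q_1 = 15/1
  p_2/q_2 = 134/9
  p_3/q_3 = 149/10
  p_4/q_4 = 4306/289
q_3 = 10 ≤ 26 < 289 = q_4, so the answer is 149/10.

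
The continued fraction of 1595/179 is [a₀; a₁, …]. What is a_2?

1595 = 8·179 + 163   →  a_0 = 8
179 = 1·163 + 16   →  a_1 = 1
163 = 10·16 + 3   →  a_2 = 10

10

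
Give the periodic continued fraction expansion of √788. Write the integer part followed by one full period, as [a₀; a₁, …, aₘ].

[28; 14, 56]

a₀ = ⌊√788⌋ = 28.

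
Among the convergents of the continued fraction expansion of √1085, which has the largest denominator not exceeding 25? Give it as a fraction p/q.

527/16

√1085 = [32; 1, 15, 2, 15, 1, 64, …] (period length 6).
Convergents:
  p_0/q_0 = 32/1
  p_1/q_1 = 33/1
  p_2/q_2 = 527/16
  p_3/q_3 = 1087/33
q_2 = 16 ≤ 25 < 33 = q_3, so the answer is 527/16.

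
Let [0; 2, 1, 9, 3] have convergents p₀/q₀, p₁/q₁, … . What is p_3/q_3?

10/29

Using pₖ = aₖpₖ₋₁ + pₖ₋₂, qₖ = aₖqₖ₋₁ + qₖ₋₂ (with p₋₁=1, p₋₂=0, q₋₁=0, q₋₂=1):
  k=0: a=0, p=0, q=1
  k=1: a=2, p=1, q=2
  k=2: a=1, p=1, q=3
  k=3: a=9, p=10, q=29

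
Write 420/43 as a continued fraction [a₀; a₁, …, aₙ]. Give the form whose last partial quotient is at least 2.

[9; 1, 3, 3, 3]

420 = 9*43 + 33
43 = 1*33 + 10
33 = 3*10 + 3
10 = 3*3 + 1
3 = 3*1 + 0  (stop)
So 420/43 = [9; 1, 3, 3, 3].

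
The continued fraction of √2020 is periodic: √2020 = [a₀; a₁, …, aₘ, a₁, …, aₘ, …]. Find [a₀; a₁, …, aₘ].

a₀ = ⌊√2020⌋ = 44.
With m₀=0, d₀=1 and mₖ₊₁ = dₖaₖ − mₖ, dₖ₊₁ = (n − mₖ₊₁²)/dₖ, aₖ₊₁ = ⌊(a₀+mₖ₊₁)/dₖ₊₁⌋:
  k=1: m=44, d=84, a=1
  k=2: m=40, d=5, a=16
  k=3: m=40, d=84, a=1
  k=4: m=44, d=1, a=88
d=1 and a=2a₀=88 at k=4, so the next step gives (m, d) = (44, 84) again — its k=1 value — and the period has length 4.

[44; 1, 16, 1, 88]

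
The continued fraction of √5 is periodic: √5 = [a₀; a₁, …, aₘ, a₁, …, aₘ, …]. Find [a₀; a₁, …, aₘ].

a₀ = ⌊√5⌋ = 2.
With m₀=0, d₀=1 and mₖ₊₁ = dₖaₖ − mₖ, dₖ₊₁ = (n − mₖ₊₁²)/dₖ, aₖ₊₁ = ⌊(a₀+mₖ₊₁)/dₖ₊₁⌋:
  k=1: m=2, d=1, a=4
d=1 and a=2a₀=4 at k=1, so the next step gives (m, d) = (2, 1) again — its k=1 value — and the period has length 1.

[2; 4]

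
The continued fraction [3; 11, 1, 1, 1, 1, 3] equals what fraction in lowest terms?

645/209

Fold from the inside: start with 3/1.
  1 + 1/3 = 4/3
  1 + 3/4 = 7/4
  1 + 4/7 = 11/7
  1 + 7/11 = 18/11
  11 + 11/18 = 209/18
  3 + 18/209 = 645/209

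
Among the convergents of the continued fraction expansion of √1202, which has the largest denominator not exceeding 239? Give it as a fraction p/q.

√1202 = [34; 1, 2, 34, 2, 1, 68, …] (period length 6).
Convergents:
  p_0/q_0 = 34/1
  p_1/q_1 = 35/1
  p_2/q_2 = 104/3
  p_3/q_3 = 3571/103
  p_4/q_4 = 7246/209
  p_5/q_5 = 10817/312
q_4 = 209 ≤ 239 < 312 = q_5, so the answer is 7246/209.

7246/209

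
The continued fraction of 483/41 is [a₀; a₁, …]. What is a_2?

3

483 = 11·41 + 32   →  a_0 = 11
41 = 1·32 + 9   →  a_1 = 1
32 = 3·9 + 5   →  a_2 = 3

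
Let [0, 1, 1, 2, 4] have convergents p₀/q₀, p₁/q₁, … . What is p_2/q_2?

Using pₖ = aₖpₖ₋₁ + pₖ₋₂, qₖ = aₖqₖ₋₁ + qₖ₋₂ (with p₋₁=1, p₋₂=0, q₋₁=0, q₋₂=1):
  k=0: a=0, p=0, q=1
  k=1: a=1, p=1, q=1
  k=2: a=1, p=1, q=2

1/2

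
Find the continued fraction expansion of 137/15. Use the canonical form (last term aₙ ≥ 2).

137 = 9×15 + 2
15 = 7×2 + 1
2 = 2×1 + 0  (stop)
So 137/15 = [9; 7, 2].

[9; 7, 2]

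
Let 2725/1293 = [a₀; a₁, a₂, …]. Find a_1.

9

2725 = 2·1293 + 139   →  a_0 = 2
1293 = 9·139 + 42   →  a_1 = 9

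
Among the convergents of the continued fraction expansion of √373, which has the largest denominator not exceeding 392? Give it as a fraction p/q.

5118/265

√373 = [19; 3, 5, 5, 3, 38, …] (period length 5).
Convergents:
  p_0/q_0 = 19/1
  p_1/q_1 = 58/3
  p_2/q_2 = 309/16
  p_3/q_3 = 1603/83
  p_4/q_4 = 5118/265
  p_5/q_5 = 196087/10153
q_4 = 265 ≤ 392 < 10153 = q_5, so the answer is 5118/265.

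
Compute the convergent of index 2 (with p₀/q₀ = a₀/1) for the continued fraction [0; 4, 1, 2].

Using pₖ = aₖpₖ₋₁ + pₖ₋₂, qₖ = aₖqₖ₋₁ + qₖ₋₂ (with p₋₁=1, p₋₂=0, q₋₁=0, q₋₂=1):
  k=0: a=0, p=0, q=1
  k=1: a=4, p=1, q=4
  k=2: a=1, p=1, q=5

1/5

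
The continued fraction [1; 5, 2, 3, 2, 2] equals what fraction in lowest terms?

251/212

Fold from the inside: start with 2/1.
  2 + 1/2 = 5/2
  3 + 2/5 = 17/5
  2 + 5/17 = 39/17
  5 + 17/39 = 212/39
  1 + 39/212 = 251/212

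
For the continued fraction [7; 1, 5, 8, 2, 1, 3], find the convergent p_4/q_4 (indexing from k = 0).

815/104

Using pₖ = aₖpₖ₋₁ + pₖ₋₂, qₖ = aₖqₖ₋₁ + qₖ₋₂ (with p₋₁=1, p₋₂=0, q₋₁=0, q₋₂=1):
  k=0: a=7, p=7, q=1
  k=1: a=1, p=8, q=1
  k=2: a=5, p=47, q=6
  k=3: a=8, p=384, q=49
  k=4: a=2, p=815, q=104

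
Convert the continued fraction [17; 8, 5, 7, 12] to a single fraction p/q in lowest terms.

Using pₖ = aₖpₖ₋₁ + pₖ₋₂ and qₖ = aₖqₖ₋₁ + qₖ₋₂:
  k=0: a=17, p=17, q=1
  k=1: a=8, p=137, q=8
  k=2: a=5, p=702, q=41
  k=3: a=7, p=5051, q=295
  k=4: a=12, p=61314, q=3581

61314/3581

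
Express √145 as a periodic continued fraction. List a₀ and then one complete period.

a₀ = ⌊√145⌋ = 12.
With m₀=0, d₀=1 and mₖ₊₁ = dₖaₖ − mₖ, dₖ₊₁ = (n − mₖ₊₁²)/dₖ, aₖ₊₁ = ⌊(a₀+mₖ₊₁)/dₖ₊₁⌋:
  k=1: m=12, d=1, a=24
d=1 and a=2a₀=24 at k=1, so the next step gives (m, d) = (12, 1) again — its k=1 value — and the period has length 1.

[12; 24]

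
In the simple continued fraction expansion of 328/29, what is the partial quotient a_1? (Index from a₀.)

328 = 11·29 + 9   →  a_0 = 11
29 = 3·9 + 2   →  a_1 = 3

3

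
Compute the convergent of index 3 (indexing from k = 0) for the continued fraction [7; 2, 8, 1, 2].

Using pₖ = aₖpₖ₋₁ + pₖ₋₂, qₖ = aₖqₖ₋₁ + qₖ₋₂ (with p₋₁=1, p₋₂=0, q₋₁=0, q₋₂=1):
  k=0: a=7, p=7, q=1
  k=1: a=2, p=15, q=2
  k=2: a=8, p=127, q=17
  k=3: a=1, p=142, q=19

142/19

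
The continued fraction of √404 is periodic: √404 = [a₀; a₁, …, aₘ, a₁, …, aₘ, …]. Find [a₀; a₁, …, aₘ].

a₀ = ⌊√404⌋ = 20.
With m₀=0, d₀=1 and mₖ₊₁ = dₖaₖ − mₖ, dₖ₊₁ = (n − mₖ₊₁²)/dₖ, aₖ₊₁ = ⌊(a₀+mₖ₊₁)/dₖ₊₁⌋:
  k=1: m=20, d=4, a=10
  k=2: m=20, d=1, a=40
d=1 and a=2a₀=40 at k=2, so the next step gives (m, d) = (20, 4) again — its k=1 value — and the period has length 2.

[20; 10, 40]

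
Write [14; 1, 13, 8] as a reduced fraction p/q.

1687/113

Fold from the inside: start with 8/1.
  13 + 1/8 = 105/8
  1 + 8/105 = 113/105
  14 + 105/113 = 1687/113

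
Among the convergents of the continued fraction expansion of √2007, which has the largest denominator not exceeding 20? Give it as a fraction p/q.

224/5

√2007 = [44; 1, 3, 1, 88, …] (period length 4).
Convergents:
  p_0/q_0 = 44/1
  p_1/q_1 = 45/1
  p_2/q_2 = 179/4
  p_3/q_3 = 224/5
  p_4/q_4 = 19891/444
q_3 = 5 ≤ 20 < 444 = q_4, so the answer is 224/5.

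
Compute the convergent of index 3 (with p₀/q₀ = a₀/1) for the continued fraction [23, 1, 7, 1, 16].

215/9

Using pₖ = aₖpₖ₋₁ + pₖ₋₂, qₖ = aₖqₖ₋₁ + qₖ₋₂ (with p₋₁=1, p₋₂=0, q₋₁=0, q₋₂=1):
  k=0: a=23, p=23, q=1
  k=1: a=1, p=24, q=1
  k=2: a=7, p=191, q=8
  k=3: a=1, p=215, q=9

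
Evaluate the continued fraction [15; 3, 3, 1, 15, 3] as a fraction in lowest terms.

Using pₖ = aₖpₖ₋₁ + pₖ₋₂ and qₖ = aₖqₖ₋₁ + qₖ₋₂:
  k=0: a=15, p=15, q=1
  k=1: a=3, p=46, q=3
  k=2: a=3, p=153, q=10
  k=3: a=1, p=199, q=13
  k=4: a=15, p=3138, q=205
  k=5: a=3, p=9613, q=628

9613/628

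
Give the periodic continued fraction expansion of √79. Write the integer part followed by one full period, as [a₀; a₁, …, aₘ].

a₀ = ⌊√79⌋ = 8.
With m₀=0, d₀=1 and mₖ₊₁ = dₖaₖ − mₖ, dₖ₊₁ = (n − mₖ₊₁²)/dₖ, aₖ₊₁ = ⌊(a₀+mₖ₊₁)/dₖ₊₁⌋:
  k=1: m=8, d=15, a=1
  k=2: m=7, d=2, a=7
  k=3: m=7, d=15, a=1
  k=4: m=8, d=1, a=16
d=1 and a=2a₀=16 at k=4, so the next step gives (m, d) = (8, 15) again — its k=1 value — and the period has length 4.

[8; 1, 7, 1, 16]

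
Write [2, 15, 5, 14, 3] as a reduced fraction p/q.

Fold from the inside: start with 3/1.
  14 + 1/3 = 43/3
  5 + 3/43 = 218/43
  15 + 43/218 = 3313/218
  2 + 218/3313 = 6844/3313

6844/3313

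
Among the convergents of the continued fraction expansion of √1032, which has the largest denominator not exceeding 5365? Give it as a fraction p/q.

132097/4112

√1032 = [32; 8, 64, …] (period length 2).
Convergents:
  p_0/q_0 = 32/1
  p_1/q_1 = 257/8
  p_2/q_2 = 16480/513
  p_3/q_3 = 132097/4112
  p_4/q_4 = 8470688/263681
q_3 = 4112 ≤ 5365 < 263681 = q_4, so the answer is 132097/4112.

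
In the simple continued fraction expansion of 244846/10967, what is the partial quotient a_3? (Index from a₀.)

4

244846 = 22·10967 + 3572   →  a_0 = 22
10967 = 3·3572 + 251   →  a_1 = 3
3572 = 14·251 + 58   →  a_2 = 14
251 = 4·58 + 19   →  a_3 = 4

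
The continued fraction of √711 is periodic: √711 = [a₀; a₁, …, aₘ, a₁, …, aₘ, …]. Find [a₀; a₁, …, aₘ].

[26; 1, 1, 1, 52]

a₀ = ⌊√711⌋ = 26.
With m₀=0, d₀=1 and mₖ₊₁ = dₖaₖ − mₖ, dₖ₊₁ = (n − mₖ₊₁²)/dₖ, aₖ₊₁ = ⌊(a₀+mₖ₊₁)/dₖ₊₁⌋:
  k=1: m=26, d=35, a=1
  k=2: m=9, d=18, a=1
  k=3: m=9, d=35, a=1
  k=4: m=26, d=1, a=52
d=1 and a=2a₀=52 at k=4, so the next step gives (m, d) = (26, 35) again — its k=1 value — and the period has length 4.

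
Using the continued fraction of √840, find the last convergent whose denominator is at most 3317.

95788/3305

√840 = [28; 1, 56, …] (period length 2).
Convergents:
  p_0/q_0 = 28/1
  p_1/q_1 = 29/1
  p_2/q_2 = 1652/57
  p_3/q_3 = 1681/58
  p_4/q_4 = 95788/3305
  p_5/q_5 = 97469/3363
q_4 = 3305 ≤ 3317 < 3363 = q_5, so the answer is 95788/3305.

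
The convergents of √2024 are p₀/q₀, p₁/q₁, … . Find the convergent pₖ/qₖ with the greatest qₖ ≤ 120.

4049/90

√2024 = [44; 1, 88, …] (period length 2).
Convergents:
  p_0/q_0 = 44/1
  p_1/q_1 = 45/1
  p_2/q_2 = 4004/89
  p_3/q_3 = 4049/90
  p_4/q_4 = 360316/8009
q_3 = 90 ≤ 120 < 8009 = q_4, so the answer is 4049/90.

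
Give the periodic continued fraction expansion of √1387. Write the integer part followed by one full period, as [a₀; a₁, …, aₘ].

a₀ = ⌊√1387⌋ = 37.

[37; 4, 8, 37, 8, 4, 74]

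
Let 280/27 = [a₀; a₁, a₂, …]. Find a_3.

280 = 10·27 + 10   →  a_0 = 10
27 = 2·10 + 7   →  a_1 = 2
10 = 1·7 + 3   →  a_2 = 1
7 = 2·3 + 1   →  a_3 = 2

2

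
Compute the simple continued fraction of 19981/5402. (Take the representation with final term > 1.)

19981 = 3·5402 + 3775
5402 = 1·3775 + 1627
3775 = 2·1627 + 521
1627 = 3·521 + 64
521 = 8·64 + 9
64 = 7·9 + 1
9 = 9·1 + 0  (stop)
So 19981/5402 = [3; 1, 2, 3, 8, 7, 9].

[3; 1, 2, 3, 8, 7, 9]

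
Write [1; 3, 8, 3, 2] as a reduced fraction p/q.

Fold from the inside: start with 2/1.
  3 + 1/2 = 7/2
  8 + 2/7 = 58/7
  3 + 7/58 = 181/58
  1 + 58/181 = 239/181

239/181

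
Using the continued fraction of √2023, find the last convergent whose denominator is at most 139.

√2023 = [44; 1, 43, 1, 88, …] (period length 4).
Convergents:
  p_0/q_0 = 44/1
  p_1/q_1 = 45/1
  p_2/q_2 = 1979/44
  p_3/q_3 = 2024/45
  p_4/q_4 = 180091/4004
q_3 = 45 ≤ 139 < 4004 = q_4, so the answer is 2024/45.

2024/45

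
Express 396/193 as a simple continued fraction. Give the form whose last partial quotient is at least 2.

396 = 2*193 + 10
193 = 19*10 + 3
10 = 3*3 + 1
3 = 3*1 + 0  (stop)
So 396/193 = [2; 19, 3, 3].

[2; 19, 3, 3]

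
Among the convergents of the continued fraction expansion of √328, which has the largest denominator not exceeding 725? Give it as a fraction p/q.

5886/325

√328 = [18; 9, 36, …] (period length 2).
Convergents:
  p_0/q_0 = 18/1
  p_1/q_1 = 163/9
  p_2/q_2 = 5886/325
  p_3/q_3 = 53137/2934
q_2 = 325 ≤ 725 < 2934 = q_3, so the answer is 5886/325.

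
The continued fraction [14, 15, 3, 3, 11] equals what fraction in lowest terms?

Using pₖ = aₖpₖ₋₁ + pₖ₋₂ and qₖ = aₖqₖ₋₁ + qₖ₋₂:
  k=0: a=14, p=14, q=1
  k=1: a=15, p=211, q=15
  k=2: a=3, p=647, q=46
  k=3: a=3, p=2152, q=153
  k=4: a=11, p=24319, q=1729

24319/1729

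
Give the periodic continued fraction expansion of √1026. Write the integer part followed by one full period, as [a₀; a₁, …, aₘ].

[32; 32, 64]

a₀ = ⌊√1026⌋ = 32.
With m₀=0, d₀=1 and mₖ₊₁ = dₖaₖ − mₖ, dₖ₊₁ = (n − mₖ₊₁²)/dₖ, aₖ₊₁ = ⌊(a₀+mₖ₊₁)/dₖ₊₁⌋:
  k=1: m=32, d=2, a=32
  k=2: m=32, d=1, a=64
d=1 and a=2a₀=64 at k=2, so the next step gives (m, d) = (32, 2) again — its k=1 value — and the period has length 2.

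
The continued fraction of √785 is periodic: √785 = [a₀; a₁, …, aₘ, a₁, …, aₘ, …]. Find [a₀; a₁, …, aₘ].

[28; 56]

a₀ = ⌊√785⌋ = 28.
With m₀=0, d₀=1 and mₖ₊₁ = dₖaₖ − mₖ, dₖ₊₁ = (n − mₖ₊₁²)/dₖ, aₖ₊₁ = ⌊(a₀+mₖ₊₁)/dₖ₊₁⌋:
  k=1: m=28, d=1, a=56
d=1 and a=2a₀=56 at k=1, so the next step gives (m, d) = (28, 1) again — its k=1 value — and the period has length 1.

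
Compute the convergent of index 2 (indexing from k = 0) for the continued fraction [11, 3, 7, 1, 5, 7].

249/22

Using pₖ = aₖpₖ₋₁ + pₖ₋₂, qₖ = aₖqₖ₋₁ + qₖ₋₂ (with p₋₁=1, p₋₂=0, q₋₁=0, q₋₂=1):
  k=0: a=11, p=11, q=1
  k=1: a=3, p=34, q=3
  k=2: a=7, p=249, q=22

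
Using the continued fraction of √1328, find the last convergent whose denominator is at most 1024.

√1328 = [36; 2, 3, 1, 3, 1, 3, 2, 72, …] (period length 8).
Convergents:
  p_0/q_0 = 36/1
  p_1/q_1 = 73/2
  p_2/q_2 = 255/7
  p_3/q_3 = 328/9
  p_4/q_4 = 1239/34
  p_5/q_5 = 1567/43
  p_6/q_6 = 5940/163
  p_7/q_7 = 13447/369
  p_8/q_8 = 974124/26731
q_7 = 369 ≤ 1024 < 26731 = q_8, so the answer is 13447/369.

13447/369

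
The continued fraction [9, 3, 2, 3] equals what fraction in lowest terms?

223/24

Fold from the inside: start with 3/1.
  2 + 1/3 = 7/3
  3 + 3/7 = 24/7
  9 + 7/24 = 223/24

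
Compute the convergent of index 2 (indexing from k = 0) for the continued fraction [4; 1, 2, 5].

Using pₖ = aₖpₖ₋₁ + pₖ₋₂, qₖ = aₖqₖ₋₁ + qₖ₋₂ (with p₋₁=1, p₋₂=0, q₋₁=0, q₋₂=1):
  k=0: a=4, p=4, q=1
  k=1: a=1, p=5, q=1
  k=2: a=2, p=14, q=3

14/3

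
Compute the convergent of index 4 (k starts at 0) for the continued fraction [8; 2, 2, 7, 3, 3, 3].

Using pₖ = aₖpₖ₋₁ + pₖ₋₂, qₖ = aₖqₖ₋₁ + qₖ₋₂ (with p₋₁=1, p₋₂=0, q₋₁=0, q₋₂=1):
  k=0: a=8, p=8, q=1
  k=1: a=2, p=17, q=2
  k=2: a=2, p=42, q=5
  k=3: a=7, p=311, q=37
  k=4: a=3, p=975, q=116

975/116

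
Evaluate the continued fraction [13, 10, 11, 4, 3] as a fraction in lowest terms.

19295/1473

Fold from the inside: start with 3/1.
  4 + 1/3 = 13/3
  11 + 3/13 = 146/13
  10 + 13/146 = 1473/146
  13 + 146/1473 = 19295/1473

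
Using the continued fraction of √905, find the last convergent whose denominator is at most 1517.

√905 = [30; 12, 60, …] (period length 2).
Convergents:
  p_0/q_0 = 30/1
  p_1/q_1 = 361/12
  p_2/q_2 = 21690/721
  p_3/q_3 = 260641/8664
q_2 = 721 ≤ 1517 < 8664 = q_3, so the answer is 21690/721.

21690/721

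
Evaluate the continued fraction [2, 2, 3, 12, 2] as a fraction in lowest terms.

435/179

Using pₖ = aₖpₖ₋₁ + pₖ₋₂ and qₖ = aₖqₖ₋₁ + qₖ₋₂:
  k=0: a=2, p=2, q=1
  k=1: a=2, p=5, q=2
  k=2: a=3, p=17, q=7
  k=3: a=12, p=209, q=86
  k=4: a=2, p=435, q=179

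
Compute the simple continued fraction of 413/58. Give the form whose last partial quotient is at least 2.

413 = 7·58 + 7
58 = 8·7 + 2
7 = 3·2 + 1
2 = 2·1 + 0  (stop)
So 413/58 = [7; 8, 3, 2].

[7; 8, 3, 2]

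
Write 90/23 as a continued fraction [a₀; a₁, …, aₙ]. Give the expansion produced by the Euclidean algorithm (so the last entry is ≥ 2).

[3; 1, 10, 2]

90 = 3×23 + 21
23 = 1×21 + 2
21 = 10×2 + 1
2 = 2×1 + 0  (stop)
So 90/23 = [3; 1, 10, 2].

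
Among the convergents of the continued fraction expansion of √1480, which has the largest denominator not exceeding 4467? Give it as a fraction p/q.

√1480 = [38; 2, 8, 19, 8, 2, 76, …] (period length 6).
Convergents:
  p_0/q_0 = 38/1
  p_1/q_1 = 77/2
  p_2/q_2 = 654/17
  p_3/q_3 = 12503/325
  p_4/q_4 = 100678/2617
  p_5/q_5 = 213859/5559
q_4 = 2617 ≤ 4467 < 5559 = q_5, so the answer is 100678/2617.

100678/2617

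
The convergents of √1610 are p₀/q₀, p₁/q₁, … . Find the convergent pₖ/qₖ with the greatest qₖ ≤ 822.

√1610 = [40; 8, 80, …] (period length 2).
Convergents:
  p_0/q_0 = 40/1
  p_1/q_1 = 321/8
  p_2/q_2 = 25720/641
  p_3/q_3 = 206081/5136
q_2 = 641 ≤ 822 < 5136 = q_3, so the answer is 25720/641.

25720/641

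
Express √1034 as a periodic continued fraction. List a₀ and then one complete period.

a₀ = ⌊√1034⌋ = 32.
With m₀=0, d₀=1 and mₖ₊₁ = dₖaₖ − mₖ, dₖ₊₁ = (n − mₖ₊₁²)/dₖ, aₖ₊₁ = ⌊(a₀+mₖ₊₁)/dₖ₊₁⌋:
  k=1: m=32, d=10, a=6
  k=2: m=28, d=25, a=2
  k=3: m=22, d=22, a=2
  k=4: m=22, d=25, a=2
  k=5: m=28, d=10, a=6
  k=6: m=32, d=1, a=64
d=1 and a=2a₀=64 at k=6, so the next step gives (m, d) = (32, 10) again — its k=1 value — and the period has length 6.

[32; 6, 2, 2, 2, 6, 64]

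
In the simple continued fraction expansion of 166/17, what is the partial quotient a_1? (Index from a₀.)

1

166 = 9·17 + 13   →  a_0 = 9
17 = 1·13 + 4   →  a_1 = 1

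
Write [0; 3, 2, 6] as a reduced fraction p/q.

Fold from the inside: start with 6/1.
  2 + 1/6 = 13/6
  3 + 6/13 = 45/13
  0 + 13/45 = 13/45

13/45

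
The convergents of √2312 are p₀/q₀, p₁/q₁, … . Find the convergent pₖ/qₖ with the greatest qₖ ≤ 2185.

55440/1153

√2312 = [48; 12, 96, …] (period length 2).
Convergents:
  p_0/q_0 = 48/1
  p_1/q_1 = 577/12
  p_2/q_2 = 55440/1153
  p_3/q_3 = 665857/13848
q_2 = 1153 ≤ 2185 < 13848 = q_3, so the answer is 55440/1153.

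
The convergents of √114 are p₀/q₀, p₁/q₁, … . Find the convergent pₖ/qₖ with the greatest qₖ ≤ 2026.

√114 = [10; 1, 2, 10, 2, 1, 20, …] (period length 6).
Convergents:
  p_0/q_0 = 10/1
  p_1/q_1 = 11/1
  p_2/q_2 = 32/3
  p_3/q_3 = 331/31
  p_4/q_4 = 694/65
  p_5/q_5 = 1025/96
  p_6/q_6 = 21194/1985
  p_7/q_7 = 22219/2081
q_6 = 1985 ≤ 2026 < 2081 = q_7, so the answer is 21194/1985.

21194/1985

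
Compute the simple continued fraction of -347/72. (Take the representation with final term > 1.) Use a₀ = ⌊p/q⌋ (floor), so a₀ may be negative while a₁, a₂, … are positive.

-347 = -5*72 + 13
72 = 5*13 + 7
13 = 1*7 + 6
7 = 1*6 + 1
6 = 6*1 + 0  (stop)
So -347/72 = [-5; 5, 1, 1, 6].

[-5; 5, 1, 1, 6]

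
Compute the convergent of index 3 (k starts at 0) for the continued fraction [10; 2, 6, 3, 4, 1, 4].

429/41

Using pₖ = aₖpₖ₋₁ + pₖ₋₂, qₖ = aₖqₖ₋₁ + qₖ₋₂ (with p₋₁=1, p₋₂=0, q₋₁=0, q₋₂=1):
  k=0: a=10, p=10, q=1
  k=1: a=2, p=21, q=2
  k=2: a=6, p=136, q=13
  k=3: a=3, p=429, q=41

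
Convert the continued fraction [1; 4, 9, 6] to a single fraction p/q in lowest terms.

Using pₖ = aₖpₖ₋₁ + pₖ₋₂ and qₖ = aₖqₖ₋₁ + qₖ₋₂:
  k=0: a=1, p=1, q=1
  k=1: a=4, p=5, q=4
  k=2: a=9, p=46, q=37
  k=3: a=6, p=281, q=226

281/226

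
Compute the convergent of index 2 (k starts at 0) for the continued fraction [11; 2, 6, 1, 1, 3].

149/13

Using pₖ = aₖpₖ₋₁ + pₖ₋₂, qₖ = aₖqₖ₋₁ + qₖ₋₂ (with p₋₁=1, p₋₂=0, q₋₁=0, q₋₂=1):
  k=0: a=11, p=11, q=1
  k=1: a=2, p=23, q=2
  k=2: a=6, p=149, q=13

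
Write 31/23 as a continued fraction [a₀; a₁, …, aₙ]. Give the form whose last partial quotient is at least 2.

[1; 2, 1, 7]

31 = 1·23 + 8
23 = 2·8 + 7
8 = 1·7 + 1
7 = 7·1 + 0  (stop)
So 31/23 = [1; 2, 1, 7].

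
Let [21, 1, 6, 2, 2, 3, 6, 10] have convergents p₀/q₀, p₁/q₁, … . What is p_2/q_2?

Using pₖ = aₖpₖ₋₁ + pₖ₋₂, qₖ = aₖqₖ₋₁ + qₖ₋₂ (with p₋₁=1, p₋₂=0, q₋₁=0, q₋₂=1):
  k=0: a=21, p=21, q=1
  k=1: a=1, p=22, q=1
  k=2: a=6, p=153, q=7

153/7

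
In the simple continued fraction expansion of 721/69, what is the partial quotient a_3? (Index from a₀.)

2

721 = 10·69 + 31   →  a_0 = 10
69 = 2·31 + 7   →  a_1 = 2
31 = 4·7 + 3   →  a_2 = 4
7 = 2·3 + 1   →  a_3 = 2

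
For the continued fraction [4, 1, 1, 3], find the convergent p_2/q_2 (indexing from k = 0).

9/2

Using pₖ = aₖpₖ₋₁ + pₖ₋₂, qₖ = aₖqₖ₋₁ + qₖ₋₂ (with p₋₁=1, p₋₂=0, q₋₁=0, q₋₂=1):
  k=0: a=4, p=4, q=1
  k=1: a=1, p=5, q=1
  k=2: a=1, p=9, q=2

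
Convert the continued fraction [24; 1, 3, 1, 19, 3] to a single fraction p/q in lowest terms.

7489/302

Using pₖ = aₖpₖ₋₁ + pₖ₋₂ and qₖ = aₖqₖ₋₁ + qₖ₋₂:
  k=0: a=24, p=24, q=1
  k=1: a=1, p=25, q=1
  k=2: a=3, p=99, q=4
  k=3: a=1, p=124, q=5
  k=4: a=19, p=2455, q=99
  k=5: a=3, p=7489, q=302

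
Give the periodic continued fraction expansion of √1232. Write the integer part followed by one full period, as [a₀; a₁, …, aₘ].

a₀ = ⌊√1232⌋ = 35.

[35; 10, 70]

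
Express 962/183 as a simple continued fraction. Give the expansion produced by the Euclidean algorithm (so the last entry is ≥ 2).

962 = 5×183 + 47
183 = 3×47 + 42
47 = 1×42 + 5
42 = 8×5 + 2
5 = 2×2 + 1
2 = 2×1 + 0  (stop)
So 962/183 = [5; 3, 1, 8, 2, 2].

[5; 3, 1, 8, 2, 2]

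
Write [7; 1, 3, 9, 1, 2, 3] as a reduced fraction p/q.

Using pₖ = aₖpₖ₋₁ + pₖ₋₂ and qₖ = aₖqₖ₋₁ + qₖ₋₂:
  k=0: a=7, p=7, q=1
  k=1: a=1, p=8, q=1
  k=2: a=3, p=31, q=4
  k=3: a=9, p=287, q=37
  k=4: a=1, p=318, q=41
  k=5: a=2, p=923, q=119
  k=6: a=3, p=3087, q=398

3087/398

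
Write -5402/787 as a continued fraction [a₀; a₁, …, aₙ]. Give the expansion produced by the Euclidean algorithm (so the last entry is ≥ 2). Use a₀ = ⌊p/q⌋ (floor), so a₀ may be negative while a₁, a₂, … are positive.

-5402 = -7*787 + 107
787 = 7*107 + 38
107 = 2*38 + 31
38 = 1*31 + 7
31 = 4*7 + 3
7 = 2*3 + 1
3 = 3*1 + 0  (stop)
So -5402/787 = [-7; 7, 2, 1, 4, 2, 3].

[-7; 7, 2, 1, 4, 2, 3]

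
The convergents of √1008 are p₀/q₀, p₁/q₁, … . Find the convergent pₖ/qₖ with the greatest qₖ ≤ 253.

√1008 = [31; 1, 2, 1, 62, …] (period length 4).
Convergents:
  p_0/q_0 = 31/1
  p_1/q_1 = 32/1
  p_2/q_2 = 95/3
  p_3/q_3 = 127/4
  p_4/q_4 = 7969/251
  p_5/q_5 = 8096/255
q_4 = 251 ≤ 253 < 255 = q_5, so the answer is 7969/251.

7969/251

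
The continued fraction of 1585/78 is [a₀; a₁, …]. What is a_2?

1585 = 20·78 + 25   →  a_0 = 20
78 = 3·25 + 3   →  a_1 = 3
25 = 8·3 + 1   →  a_2 = 8

8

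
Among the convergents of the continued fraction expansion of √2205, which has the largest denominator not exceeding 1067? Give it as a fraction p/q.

49634/1057

√2205 = [46; 1, 22, 2, 22, 1, 92, …] (period length 6).
Convergents:
  p_0/q_0 = 46/1
  p_1/q_1 = 47/1
  p_2/q_2 = 1080/23
  p_3/q_3 = 2207/47
  p_4/q_4 = 49634/1057
  p_5/q_5 = 51841/1104
q_4 = 1057 ≤ 1067 < 1104 = q_5, so the answer is 49634/1057.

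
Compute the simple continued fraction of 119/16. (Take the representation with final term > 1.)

[7; 2, 3, 2]

119 = 7·16 + 7
16 = 2·7 + 2
7 = 3·2 + 1
2 = 2·1 + 0  (stop)
So 119/16 = [7; 2, 3, 2].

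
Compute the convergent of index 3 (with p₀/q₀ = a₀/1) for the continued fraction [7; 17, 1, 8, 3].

1136/161

Using pₖ = aₖpₖ₋₁ + pₖ₋₂, qₖ = aₖqₖ₋₁ + qₖ₋₂ (with p₋₁=1, p₋₂=0, q₋₁=0, q₋₂=1):
  k=0: a=7, p=7, q=1
  k=1: a=17, p=120, q=17
  k=2: a=1, p=127, q=18
  k=3: a=8, p=1136, q=161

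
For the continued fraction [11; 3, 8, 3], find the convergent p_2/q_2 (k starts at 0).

Using pₖ = aₖpₖ₋₁ + pₖ₋₂, qₖ = aₖqₖ₋₁ + qₖ₋₂ (with p₋₁=1, p₋₂=0, q₋₁=0, q₋₂=1):
  k=0: a=11, p=11, q=1
  k=1: a=3, p=34, q=3
  k=2: a=8, p=283, q=25

283/25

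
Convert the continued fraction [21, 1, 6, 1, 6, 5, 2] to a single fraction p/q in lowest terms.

13583/621

Using pₖ = aₖpₖ₋₁ + pₖ₋₂ and qₖ = aₖqₖ₋₁ + qₖ₋₂:
  k=0: a=21, p=21, q=1
  k=1: a=1, p=22, q=1
  k=2: a=6, p=153, q=7
  k=3: a=1, p=175, q=8
  k=4: a=6, p=1203, q=55
  k=5: a=5, p=6190, q=283
  k=6: a=2, p=13583, q=621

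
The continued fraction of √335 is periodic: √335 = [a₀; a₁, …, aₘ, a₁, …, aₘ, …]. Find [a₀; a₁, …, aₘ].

[18; 3, 3, 3, 36]

a₀ = ⌊√335⌋ = 18.
With m₀=0, d₀=1 and mₖ₊₁ = dₖaₖ − mₖ, dₖ₊₁ = (n − mₖ₊₁²)/dₖ, aₖ₊₁ = ⌊(a₀+mₖ₊₁)/dₖ₊₁⌋:
  k=1: m=18, d=11, a=3
  k=2: m=15, d=10, a=3
  k=3: m=15, d=11, a=3
  k=4: m=18, d=1, a=36
d=1 and a=2a₀=36 at k=4, so the next step gives (m, d) = (18, 11) again — its k=1 value — and the period has length 4.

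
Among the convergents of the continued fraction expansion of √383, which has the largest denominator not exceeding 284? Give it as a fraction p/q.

2642/135

√383 = [19; 1, 1, 3, 19, 3, 1, 1, 38, …] (period length 8).
Convergents:
  p_0/q_0 = 19/1
  p_1/q_1 = 20/1
  p_2/q_2 = 39/2
  p_3/q_3 = 137/7
  p_4/q_4 = 2642/135
  p_5/q_5 = 8063/412
q_4 = 135 ≤ 284 < 412 = q_5, so the answer is 2642/135.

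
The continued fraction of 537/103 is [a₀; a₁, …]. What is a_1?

4

537 = 5·103 + 22   →  a_0 = 5
103 = 4·22 + 15   →  a_1 = 4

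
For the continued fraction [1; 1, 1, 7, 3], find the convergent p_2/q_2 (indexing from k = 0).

3/2

Using pₖ = aₖpₖ₋₁ + pₖ₋₂, qₖ = aₖqₖ₋₁ + qₖ₋₂ (with p₋₁=1, p₋₂=0, q₋₁=0, q₋₂=1):
  k=0: a=1, p=1, q=1
  k=1: a=1, p=2, q=1
  k=2: a=1, p=3, q=2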